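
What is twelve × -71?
Convert twelve (English words) → 12 (decimal)
Compute 12 × -71 = -852
-852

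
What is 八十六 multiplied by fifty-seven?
Convert 八十六 (Chinese numeral) → 8×10 + 6 = 86 (decimal)
Convert fifty-seven (English words) → 57 (decimal)
Compute 86 × 57 = 4902
4902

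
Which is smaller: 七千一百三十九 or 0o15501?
Convert 七千一百三十九 (Chinese numeral) → 7×1000 + 1×100 + 3×10 + 9 = 7139 (decimal)
Convert 0o15501 (octal) → 1×4096 + 5×512 + 5×64 + 1 = 6977 (decimal)
Compare 7139 vs 6977: smaller = 6977
6977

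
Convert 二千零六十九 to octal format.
Convert 二千零六十九 (Chinese numeral) → 2×1000 + 6×10 + 9 = 2069 (decimal)
Convert 2069 (decimal) → 2069 = 4×512 + 2×8 + 5 → 0o4025 (octal)
0o4025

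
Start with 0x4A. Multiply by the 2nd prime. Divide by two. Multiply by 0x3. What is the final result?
Convert 0x4A (hexadecimal) → 4×16 + 10 = 74 (decimal)
Start: 74
Convert the 2nd prime (prime index) → 3 (decimal)
74 × 3 = 222
Convert two (English words) → 2 (decimal)
222 ÷ 2 = 111
Convert 0x3 (hexadecimal) → 3 (decimal)
111 × 3 = 333
333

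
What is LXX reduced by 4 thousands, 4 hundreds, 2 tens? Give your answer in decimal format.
Convert LXX (Roman numeral) → 50 + 10 + 10 = 70 (decimal)
Convert 4 thousands, 4 hundreds, 2 tens (place-value notation) → 4×1000 + 4×100 + 2×10 = 4420 (decimal)
Compute 70 - 4420 = -4350
-4350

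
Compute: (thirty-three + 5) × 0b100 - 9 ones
Convert thirty-three (English words) → 33 (decimal)
Convert 0b100 (binary) → 4 (decimal)
Convert 9 ones (place-value notation) → 9 (decimal)
Expression in decimal: (33 + 5) × 4 - 9
Parentheses first: 33 + 5 = 38
Multiply: 38 × 4 = 152
Subtract: 152 - 9 = 143
143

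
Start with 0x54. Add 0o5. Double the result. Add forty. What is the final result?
Convert 0x54 (hexadecimal) → 5×16 + 4 = 84 (decimal)
Start: 84
Convert 0o5 (octal) → 5 (decimal)
84 + 5 = 89
89 × 2 = 178
Convert forty (English words) → 40 (decimal)
178 + 40 = 218
218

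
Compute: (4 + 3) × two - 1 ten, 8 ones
Convert two (English words) → 2 (decimal)
Convert 1 ten, 8 ones (place-value notation) → 1×10 + 8 = 18 (decimal)
Expression in decimal: (4 + 3) × 2 - 18
Parentheses first: 4 + 3 = 7
Multiply: 7 × 2 = 14
Subtract: 14 - 18 = -4
-4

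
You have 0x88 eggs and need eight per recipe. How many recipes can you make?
Convert 0x88 (hexadecimal) → 8×16 + 8 = 136 (decimal)
Convert eight (English words) → 8 (decimal)
Compute 136 ÷ 8 = 17
17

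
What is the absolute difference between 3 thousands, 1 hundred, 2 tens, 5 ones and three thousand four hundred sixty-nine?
Convert 3 thousands, 1 hundred, 2 tens, 5 ones (place-value notation) → 3×1000 + 1×100 + 2×10 + 5 = 3125 (decimal)
Convert three thousand four hundred sixty-nine (English words) → 3×1000 + 4×100 + 69 = 3469 (decimal)
Compute |3125 - 3469| = 344
344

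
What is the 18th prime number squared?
The 18th prime number = 61
Compute 61² = 61 × 61 = 3721
3721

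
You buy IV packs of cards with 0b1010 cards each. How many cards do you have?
Convert 0b1010 (binary) → 8 + 2 = 10 (decimal)
Convert IV (Roman numeral) → 4 (decimal)
Compute 10 × 4 = 40
40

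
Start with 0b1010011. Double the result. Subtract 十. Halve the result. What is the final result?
Convert 0b1010011 (binary) → 64 + 16 + 2 + 1 = 83 (decimal)
Start: 83
83 × 2 = 166
Convert 十 (Chinese numeral) → 1×10 = 10 (decimal)
166 - 10 = 156
156 ÷ 2 = 78
78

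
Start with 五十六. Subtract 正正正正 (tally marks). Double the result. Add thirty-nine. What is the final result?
Convert 五十六 (Chinese numeral) → 5×10 + 6 = 56 (decimal)
Start: 56
Convert 正正正正 (tally marks) → 5 + 5 + 5 + 5 = 20 (decimal)
56 - 20 = 36
36 × 2 = 72
Convert thirty-nine (English words) → 39 (decimal)
72 + 39 = 111
111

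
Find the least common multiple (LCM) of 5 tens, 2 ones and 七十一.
Convert 5 tens, 2 ones (place-value notation) → 5×10 + 2 = 52 (decimal)
Convert 七十一 (Chinese numeral) → 7×10 + 1 = 71 (decimal)
Compute lcm(52, 71) = 3692
3692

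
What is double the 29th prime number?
The 29th prime number = 109
Compute 109 × 2 = 218
218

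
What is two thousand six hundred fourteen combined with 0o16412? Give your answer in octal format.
Convert two thousand six hundred fourteen (English words) → 2×1000 + 6×100 + 14 = 2614 (decimal)
Convert 0o16412 (octal) → 1×4096 + 6×512 + 4×64 + 1×8 + 2 = 7434 (decimal)
Compute 2614 + 7434 = 10048
Convert 10048 (decimal) → 10048 = 2×4096 + 3×512 + 5×64 → 0o23500 (octal)
0o23500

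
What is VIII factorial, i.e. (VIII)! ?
Convert VIII (Roman numeral) → 5 + 1 + 1 + 1 = 8 (decimal)
Compute 8! = 40320
40320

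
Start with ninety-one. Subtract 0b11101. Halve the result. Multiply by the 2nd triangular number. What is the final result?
Convert ninety-one (English words) → 91 (decimal)
Start: 91
Convert 0b11101 (binary) → 16 + 8 + 4 + 1 = 29 (decimal)
91 - 29 = 62
62 ÷ 2 = 31
Convert the 2nd triangular number (triangular index) → 2×3/2 = 3 (decimal)
31 × 3 = 93
93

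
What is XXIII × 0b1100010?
Convert XXIII (Roman numeral) → 10 + 10 + 1 + 1 + 1 = 23 (decimal)
Convert 0b1100010 (binary) → 64 + 32 + 2 = 98 (decimal)
Compute 23 × 98 = 2254
2254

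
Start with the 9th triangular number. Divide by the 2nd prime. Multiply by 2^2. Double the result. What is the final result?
Convert the 9th triangular number (triangular index) → 9×10/2 = 45 (decimal)
Start: 45
Convert the 2nd prime (prime index) → 3 (decimal)
45 ÷ 3 = 15
Convert 2^2 (power) → 4 (decimal)
15 × 4 = 60
60 × 2 = 120
120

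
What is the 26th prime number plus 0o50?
The 26th prime number = 101
Convert 0o50 (octal) → 5×8 = 40 (decimal)
Compute 101 + 40 = 141
141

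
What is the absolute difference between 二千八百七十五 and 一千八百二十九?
Convert 二千八百七十五 (Chinese numeral) → 2×1000 + 8×100 + 7×10 + 5 = 2875 (decimal)
Convert 一千八百二十九 (Chinese numeral) → 1×1000 + 8×100 + 2×10 + 9 = 1829 (decimal)
Compute |2875 - 1829| = 1046
1046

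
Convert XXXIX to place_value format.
Convert XXXIX (Roman numeral) → 10 + 10 + 10 + 9 = 39 (decimal)
Convert 39 (decimal) → 39 = 3×10 + 9 → 3 tens, 9 ones (place-value notation)
3 tens, 9 ones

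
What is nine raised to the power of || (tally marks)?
Convert nine (English words) → 9 (decimal)
Convert || (tally marks) → 2 (decimal)
Compute 9 ^ 2 = 81
81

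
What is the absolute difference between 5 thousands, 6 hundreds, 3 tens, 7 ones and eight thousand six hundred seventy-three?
Convert 5 thousands, 6 hundreds, 3 tens, 7 ones (place-value notation) → 5×1000 + 6×100 + 3×10 + 7 = 5637 (decimal)
Convert eight thousand six hundred seventy-three (English words) → 8×1000 + 6×100 + 73 = 8673 (decimal)
Compute |5637 - 8673| = 3036
3036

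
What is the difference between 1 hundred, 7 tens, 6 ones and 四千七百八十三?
Convert 1 hundred, 7 tens, 6 ones (place-value notation) → 1×100 + 7×10 + 6 = 176 (decimal)
Convert 四千七百八十三 (Chinese numeral) → 4×1000 + 7×100 + 8×10 + 3 = 4783 (decimal)
Difference: |176 - 4783| = 4607
4607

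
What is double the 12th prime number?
The 12th prime number = 37
Compute 37 × 2 = 74
74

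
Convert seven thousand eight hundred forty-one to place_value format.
Convert seven thousand eight hundred forty-one (English words) → 7×1000 + 8×100 + 41 = 7841 (decimal)
Convert 7841 (decimal) → 7841 = 7×1000 + 8×100 + 4×10 + 1 → 7 thousands, 8 hundreds, 4 tens, 1 one (place-value notation)
7 thousands, 8 hundreds, 4 tens, 1 one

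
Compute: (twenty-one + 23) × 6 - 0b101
Convert twenty-one (English words) → 21 (decimal)
Convert 0b101 (binary) → 4 + 1 = 5 (decimal)
Expression in decimal: (21 + 23) × 6 - 5
Parentheses first: 21 + 23 = 44
Multiply: 44 × 6 = 264
Subtract: 264 - 5 = 259
259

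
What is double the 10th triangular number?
The 10th triangular number = 10×11/2 = 55
Compute 55 × 2 = 110
110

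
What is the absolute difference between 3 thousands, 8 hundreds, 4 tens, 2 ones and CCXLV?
Convert 3 thousands, 8 hundreds, 4 tens, 2 ones (place-value notation) → 3×1000 + 8×100 + 4×10 + 2 = 3842 (decimal)
Convert CCXLV (Roman numeral) → 100 + 100 + 40 + 5 = 245 (decimal)
Compute |3842 - 245| = 3597
3597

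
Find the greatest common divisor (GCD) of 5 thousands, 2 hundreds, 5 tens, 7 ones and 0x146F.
Convert 5 thousands, 2 hundreds, 5 tens, 7 ones (place-value notation) → 5×1000 + 2×100 + 5×10 + 7 = 5257 (decimal)
Convert 0x146F (hexadecimal) → 1×4096 + 4×256 + 6×16 + 15 = 5231 (decimal)
Compute gcd(5257, 5231) = 1
1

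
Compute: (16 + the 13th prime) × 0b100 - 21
Convert the 13th prime (prime index) → 41 (decimal)
Convert 0b100 (binary) → 4 (decimal)
Expression in decimal: (16 + 41) × 4 - 21
Parentheses first: 16 + 41 = 57
Multiply: 57 × 4 = 228
Subtract: 228 - 21 = 207
207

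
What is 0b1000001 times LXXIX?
Convert 0b1000001 (binary) → 64 + 1 = 65 (decimal)
Convert LXXIX (Roman numeral) → 50 + 10 + 10 + 9 = 79 (decimal)
Compute 65 × 79 = 5135
5135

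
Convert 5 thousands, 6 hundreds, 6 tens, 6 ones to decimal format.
Convert 5 thousands, 6 hundreds, 6 tens, 6 ones (place-value notation) → 5×1000 + 6×100 + 6×10 + 6 = 5666 (decimal)
5666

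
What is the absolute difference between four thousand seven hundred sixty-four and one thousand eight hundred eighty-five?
Convert four thousand seven hundred sixty-four (English words) → 4×1000 + 7×100 + 64 = 4764 (decimal)
Convert one thousand eight hundred eighty-five (English words) → 1×1000 + 8×100 + 85 = 1885 (decimal)
Compute |4764 - 1885| = 2879
2879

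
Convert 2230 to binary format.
Convert 2230 (decimal) → 2230 = 2048 + 128 + 32 + 16 + 4 + 2 → 0b100010110110 (binary)
0b100010110110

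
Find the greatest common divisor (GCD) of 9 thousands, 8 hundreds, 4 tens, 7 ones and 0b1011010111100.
Convert 9 thousands, 8 hundreds, 4 tens, 7 ones (place-value notation) → 9×1000 + 8×100 + 4×10 + 7 = 9847 (decimal)
Convert 0b1011010111100 (binary) → 4096 + 1024 + 512 + 128 + 32 + 16 + 8 + 4 = 5820 (decimal)
Compute gcd(9847, 5820) = 1
1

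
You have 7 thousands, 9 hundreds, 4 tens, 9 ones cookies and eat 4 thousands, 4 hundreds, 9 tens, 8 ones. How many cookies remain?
Convert 7 thousands, 9 hundreds, 4 tens, 9 ones (place-value notation) → 7×1000 + 9×100 + 4×10 + 9 = 7949 (decimal)
Convert 4 thousands, 4 hundreds, 9 tens, 8 ones (place-value notation) → 4×1000 + 4×100 + 9×10 + 8 = 4498 (decimal)
Compute 7949 - 4498 = 3451
3451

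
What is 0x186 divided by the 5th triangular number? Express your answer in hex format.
Convert 0x186 (hexadecimal) → 1×256 + 8×16 + 6 = 390 (decimal)
Convert the 5th triangular number (triangular index) → 5×6/2 = 15 (decimal)
Compute 390 ÷ 15 = 26
Convert 26 (decimal) → 26 = 1×16 + 10 → 0x1A (hexadecimal)
0x1A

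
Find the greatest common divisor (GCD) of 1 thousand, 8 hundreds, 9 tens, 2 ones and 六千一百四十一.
Convert 1 thousand, 8 hundreds, 9 tens, 2 ones (place-value notation) → 1×1000 + 8×100 + 9×10 + 2 = 1892 (decimal)
Convert 六千一百四十一 (Chinese numeral) → 6×1000 + 1×100 + 4×10 + 1 = 6141 (decimal)
Compute gcd(1892, 6141) = 1
1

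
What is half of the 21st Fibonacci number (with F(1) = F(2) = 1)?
The 21st Fibonacci number (with F(1) = F(2) = 1) = 10946
Compute 10946 ÷ 2 = 5473
5473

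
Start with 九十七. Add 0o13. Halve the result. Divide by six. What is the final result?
Convert 九十七 (Chinese numeral) → 9×10 + 7 = 97 (decimal)
Start: 97
Convert 0o13 (octal) → 1×8 + 3 = 11 (decimal)
97 + 11 = 108
108 ÷ 2 = 54
Convert six (English words) → 6 (decimal)
54 ÷ 6 = 9
9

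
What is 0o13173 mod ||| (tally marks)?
Convert 0o13173 (octal) → 1×4096 + 3×512 + 1×64 + 7×8 + 3 = 5755 (decimal)
Convert ||| (tally marks) → 3 (decimal)
Compute 5755 mod 3 = 1
1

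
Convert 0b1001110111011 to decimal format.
Convert 0b1001110111011 (binary) → 4096 + 512 + 256 + 128 + 32 + 16 + 8 + 2 + 1 = 5051 (decimal)
5051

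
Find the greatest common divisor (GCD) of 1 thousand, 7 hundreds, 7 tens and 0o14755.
Convert 1 thousand, 7 hundreds, 7 tens (place-value notation) → 1×1000 + 7×100 + 7×10 = 1770 (decimal)
Convert 0o14755 (octal) → 1×4096 + 4×512 + 7×64 + 5×8 + 5 = 6637 (decimal)
Compute gcd(1770, 6637) = 1
1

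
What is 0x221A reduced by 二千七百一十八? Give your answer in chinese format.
Convert 0x221A (hexadecimal) → 2×4096 + 2×256 + 1×16 + 10 = 8730 (decimal)
Convert 二千七百一十八 (Chinese numeral) → 2×1000 + 7×100 + 1×10 + 8 = 2718 (decimal)
Compute 8730 - 2718 = 6012
Convert 6012 (decimal) → 6012 = 6×1000 + 1×10 + 2 → 六千零一十二 (Chinese numeral)
六千零一十二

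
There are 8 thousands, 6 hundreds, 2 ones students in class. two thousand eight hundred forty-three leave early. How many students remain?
Convert 8 thousands, 6 hundreds, 2 ones (place-value notation) → 8×1000 + 6×100 + 2 = 8602 (decimal)
Convert two thousand eight hundred forty-three (English words) → 2×1000 + 8×100 + 43 = 2843 (decimal)
Compute 8602 - 2843 = 5759
5759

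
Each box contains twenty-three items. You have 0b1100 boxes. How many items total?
Convert twenty-three (English words) → 23 (decimal)
Convert 0b1100 (binary) → 8 + 4 = 12 (decimal)
Compute 23 × 12 = 276
276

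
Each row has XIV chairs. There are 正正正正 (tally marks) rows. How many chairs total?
Convert XIV (Roman numeral) → 10 + 4 = 14 (decimal)
Convert 正正正正 (tally marks) → 5 + 5 + 5 + 5 = 20 (decimal)
Compute 14 × 20 = 280
280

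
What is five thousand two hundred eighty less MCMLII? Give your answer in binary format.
Convert five thousand two hundred eighty (English words) → 5×1000 + 2×100 + 80 = 5280 (decimal)
Convert MCMLII (Roman numeral) → 1000 + 900 + 50 + 1 + 1 = 1952 (decimal)
Compute 5280 - 1952 = 3328
Convert 3328 (decimal) → 3328 = 2048 + 1024 + 256 → 0b110100000000 (binary)
0b110100000000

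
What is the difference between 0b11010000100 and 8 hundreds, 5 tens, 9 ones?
Convert 0b11010000100 (binary) → 1024 + 512 + 128 + 4 = 1668 (decimal)
Convert 8 hundreds, 5 tens, 9 ones (place-value notation) → 8×100 + 5×10 + 9 = 859 (decimal)
Difference: |1668 - 859| = 809
809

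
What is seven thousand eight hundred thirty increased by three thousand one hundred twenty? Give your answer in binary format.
Convert seven thousand eight hundred thirty (English words) → 7×1000 + 8×100 + 30 = 7830 (decimal)
Convert three thousand one hundred twenty (English words) → 3×1000 + 1×100 + 20 = 3120 (decimal)
Compute 7830 + 3120 = 10950
Convert 10950 (decimal) → 10950 = 8192 + 2048 + 512 + 128 + 64 + 4 + 2 → 0b10101011000110 (binary)
0b10101011000110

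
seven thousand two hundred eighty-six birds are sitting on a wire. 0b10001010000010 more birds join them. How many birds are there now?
Convert seven thousand two hundred eighty-six (English words) → 7×1000 + 2×100 + 86 = 7286 (decimal)
Convert 0b10001010000010 (binary) → 8192 + 512 + 128 + 2 = 8834 (decimal)
Compute 7286 + 8834 = 16120
16120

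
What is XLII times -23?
Convert XLII (Roman numeral) → 40 + 1 + 1 = 42 (decimal)
Compute 42 × -23 = -966
-966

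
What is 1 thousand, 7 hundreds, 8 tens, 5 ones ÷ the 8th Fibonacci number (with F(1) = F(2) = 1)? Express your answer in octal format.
Convert 1 thousand, 7 hundreds, 8 tens, 5 ones (place-value notation) → 1×1000 + 7×100 + 8×10 + 5 = 1785 (decimal)
Convert the 8th Fibonacci number (with F(1) = F(2) = 1) (Fibonacci index) → 1, 1, 2, 3, 5, 8, 13, 21 → 21 (decimal)
Compute 1785 ÷ 21 = 85
Convert 85 (decimal) → 85 = 1×64 + 2×8 + 5 → 0o125 (octal)
0o125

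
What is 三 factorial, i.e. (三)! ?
Convert 三 (Chinese numeral) → 3 (decimal)
Compute 3! = 6
6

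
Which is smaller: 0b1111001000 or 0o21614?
Convert 0b1111001000 (binary) → 512 + 256 + 128 + 64 + 8 = 968 (decimal)
Convert 0o21614 (octal) → 2×4096 + 1×512 + 6×64 + 1×8 + 4 = 9100 (decimal)
Compare 968 vs 9100: smaller = 968
968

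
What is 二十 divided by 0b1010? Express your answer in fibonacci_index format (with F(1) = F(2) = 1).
Convert 二十 (Chinese numeral) → 2×10 = 20 (decimal)
Convert 0b1010 (binary) → 8 + 2 = 10 (decimal)
Compute 20 ÷ 10 = 2
Convert 2 (decimal) → 1, 1, 2 → the 3rd Fibonacci number (Fibonacci index)
the 3rd Fibonacci number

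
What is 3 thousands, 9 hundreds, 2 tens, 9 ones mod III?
Convert 3 thousands, 9 hundreds, 2 tens, 9 ones (place-value notation) → 3×1000 + 9×100 + 2×10 + 9 = 3929 (decimal)
Convert III (Roman numeral) → 1 + 1 + 1 = 3 (decimal)
Compute 3929 mod 3 = 2
2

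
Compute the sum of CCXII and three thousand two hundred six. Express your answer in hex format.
Convert CCXII (Roman numeral) → 100 + 100 + 10 + 1 + 1 = 212 (decimal)
Convert three thousand two hundred six (English words) → 3×1000 + 2×100 + 6 = 3206 (decimal)
Compute 212 + 3206 = 3418
Convert 3418 (decimal) → 3418 = 13×256 + 5×16 + 10 → 0xD5A (hexadecimal)
0xD5A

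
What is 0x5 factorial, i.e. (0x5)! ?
Convert 0x5 (hexadecimal) → 5 (decimal)
Compute 5! = 120
120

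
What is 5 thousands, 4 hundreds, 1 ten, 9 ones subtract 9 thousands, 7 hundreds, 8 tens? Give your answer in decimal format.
Convert 5 thousands, 4 hundreds, 1 ten, 9 ones (place-value notation) → 5×1000 + 4×100 + 1×10 + 9 = 5419 (decimal)
Convert 9 thousands, 7 hundreds, 8 tens (place-value notation) → 9×1000 + 7×100 + 8×10 = 9780 (decimal)
Compute 5419 - 9780 = -4361
-4361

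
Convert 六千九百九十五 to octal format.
Convert 六千九百九十五 (Chinese numeral) → 6×1000 + 9×100 + 9×10 + 5 = 6995 (decimal)
Convert 6995 (decimal) → 6995 = 1×4096 + 5×512 + 5×64 + 2×8 + 3 → 0o15523 (octal)
0o15523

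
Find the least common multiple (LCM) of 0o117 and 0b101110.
Convert 0o117 (octal) → 1×64 + 1×8 + 7 = 79 (decimal)
Convert 0b101110 (binary) → 32 + 8 + 4 + 2 = 46 (decimal)
Compute lcm(79, 46) = 3634
3634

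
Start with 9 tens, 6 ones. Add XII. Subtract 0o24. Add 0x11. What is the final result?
Convert 9 tens, 6 ones (place-value notation) → 9×10 + 6 = 96 (decimal)
Start: 96
Convert XII (Roman numeral) → 10 + 1 + 1 = 12 (decimal)
96 + 12 = 108
Convert 0o24 (octal) → 2×8 + 4 = 20 (decimal)
108 - 20 = 88
Convert 0x11 (hexadecimal) → 1×16 + 1 = 17 (decimal)
88 + 17 = 105
105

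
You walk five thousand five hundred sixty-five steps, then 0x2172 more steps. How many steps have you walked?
Convert five thousand five hundred sixty-five (English words) → 5×1000 + 5×100 + 65 = 5565 (decimal)
Convert 0x2172 (hexadecimal) → 2×4096 + 1×256 + 7×16 + 2 = 8562 (decimal)
Compute 5565 + 8562 = 14127
14127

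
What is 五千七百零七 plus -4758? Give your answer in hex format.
Convert 五千七百零七 (Chinese numeral) → 5×1000 + 7×100 + 7 = 5707 (decimal)
Compute 5707 + -4758 = 949
Convert 949 (decimal) → 949 = 3×256 + 11×16 + 5 → 0x3B5 (hexadecimal)
0x3B5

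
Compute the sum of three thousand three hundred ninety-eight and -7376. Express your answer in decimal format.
Convert three thousand three hundred ninety-eight (English words) → 3×1000 + 3×100 + 98 = 3398 (decimal)
Compute 3398 + -7376 = -3978
-3978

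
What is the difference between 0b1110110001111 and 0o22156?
Convert 0b1110110001111 (binary) → 4096 + 2048 + 1024 + 256 + 128 + 8 + 4 + 2 + 1 = 7567 (decimal)
Convert 0o22156 (octal) → 2×4096 + 2×512 + 1×64 + 5×8 + 6 = 9326 (decimal)
Difference: |7567 - 9326| = 1759
1759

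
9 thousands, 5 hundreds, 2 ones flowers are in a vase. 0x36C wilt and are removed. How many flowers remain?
Convert 9 thousands, 5 hundreds, 2 ones (place-value notation) → 9×1000 + 5×100 + 2 = 9502 (decimal)
Convert 0x36C (hexadecimal) → 3×256 + 6×16 + 12 = 876 (decimal)
Compute 9502 - 876 = 8626
8626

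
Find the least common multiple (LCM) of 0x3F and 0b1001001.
Convert 0x3F (hexadecimal) → 3×16 + 15 = 63 (decimal)
Convert 0b1001001 (binary) → 64 + 8 + 1 = 73 (decimal)
Compute lcm(63, 73) = 4599
4599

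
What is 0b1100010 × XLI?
Convert 0b1100010 (binary) → 64 + 32 + 2 = 98 (decimal)
Convert XLI (Roman numeral) → 40 + 1 = 41 (decimal)
Compute 98 × 41 = 4018
4018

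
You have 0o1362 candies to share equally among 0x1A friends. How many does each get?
Convert 0o1362 (octal) → 1×512 + 3×64 + 6×8 + 2 = 754 (decimal)
Convert 0x1A (hexadecimal) → 1×16 + 10 = 26 (decimal)
Compute 754 ÷ 26 = 29
29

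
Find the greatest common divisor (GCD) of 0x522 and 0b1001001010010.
Convert 0x522 (hexadecimal) → 5×256 + 2×16 + 2 = 1314 (decimal)
Convert 0b1001001010010 (binary) → 4096 + 512 + 64 + 16 + 2 = 4690 (decimal)
Compute gcd(1314, 4690) = 2
2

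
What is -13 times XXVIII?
Convert XXVIII (Roman numeral) → 10 + 10 + 5 + 1 + 1 + 1 = 28 (decimal)
Compute -13 × 28 = -364
-364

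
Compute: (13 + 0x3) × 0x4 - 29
Convert 0x3 (hexadecimal) → 3 (decimal)
Convert 0x4 (hexadecimal) → 4 (decimal)
Expression in decimal: (13 + 3) × 4 - 29
Parentheses first: 13 + 3 = 16
Multiply: 16 × 4 = 64
Subtract: 64 - 29 = 35
35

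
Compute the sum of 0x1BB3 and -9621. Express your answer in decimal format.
Convert 0x1BB3 (hexadecimal) → 1×4096 + 11×256 + 11×16 + 3 = 7091 (decimal)
Compute 7091 + -9621 = -2530
-2530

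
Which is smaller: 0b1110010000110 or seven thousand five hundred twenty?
Convert 0b1110010000110 (binary) → 4096 + 2048 + 1024 + 128 + 4 + 2 = 7302 (decimal)
Convert seven thousand five hundred twenty (English words) → 7×1000 + 5×100 + 20 = 7520 (decimal)
Compare 7302 vs 7520: smaller = 7302
7302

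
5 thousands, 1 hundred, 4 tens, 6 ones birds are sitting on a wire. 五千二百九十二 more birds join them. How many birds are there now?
Convert 5 thousands, 1 hundred, 4 tens, 6 ones (place-value notation) → 5×1000 + 1×100 + 4×10 + 6 = 5146 (decimal)
Convert 五千二百九十二 (Chinese numeral) → 5×1000 + 2×100 + 9×10 + 2 = 5292 (decimal)
Compute 5146 + 5292 = 10438
10438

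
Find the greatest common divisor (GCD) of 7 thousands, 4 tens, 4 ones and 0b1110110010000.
Convert 7 thousands, 4 tens, 4 ones (place-value notation) → 7×1000 + 4×10 + 4 = 7044 (decimal)
Convert 0b1110110010000 (binary) → 4096 + 2048 + 1024 + 256 + 128 + 16 = 7568 (decimal)
Compute gcd(7044, 7568) = 4
4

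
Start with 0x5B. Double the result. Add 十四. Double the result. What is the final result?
Convert 0x5B (hexadecimal) → 5×16 + 11 = 91 (decimal)
Start: 91
91 × 2 = 182
Convert 十四 (Chinese numeral) → 1×10 + 4 = 14 (decimal)
182 + 14 = 196
196 × 2 = 392
392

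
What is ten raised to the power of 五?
Convert ten (English words) → 10 (decimal)
Convert 五 (Chinese numeral) → 5 (decimal)
Compute 10 ^ 5 = 100000
100000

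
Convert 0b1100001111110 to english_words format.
Convert 0b1100001111110 (binary) → 4096 + 2048 + 64 + 32 + 16 + 8 + 4 + 2 = 6270 (decimal)
Convert 6270 (decimal) → 6270 = 6×1000 + 2×100 + 70 → six thousand two hundred seventy (English words)
six thousand two hundred seventy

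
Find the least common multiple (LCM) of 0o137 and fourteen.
Convert 0o137 (octal) → 1×64 + 3×8 + 7 = 95 (decimal)
Convert fourteen (English words) → 14 (decimal)
Compute lcm(95, 14) = 1330
1330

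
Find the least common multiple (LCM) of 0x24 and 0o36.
Convert 0x24 (hexadecimal) → 2×16 + 4 = 36 (decimal)
Convert 0o36 (octal) → 3×8 + 6 = 30 (decimal)
Compute lcm(36, 30) = 180
180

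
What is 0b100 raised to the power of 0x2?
Convert 0b100 (binary) → 4 (decimal)
Convert 0x2 (hexadecimal) → 2 (decimal)
Compute 4 ^ 2 = 16
16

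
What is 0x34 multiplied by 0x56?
Convert 0x34 (hexadecimal) → 3×16 + 4 = 52 (decimal)
Convert 0x56 (hexadecimal) → 5×16 + 6 = 86 (decimal)
Compute 52 × 86 = 4472
4472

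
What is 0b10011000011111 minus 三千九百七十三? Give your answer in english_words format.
Convert 0b10011000011111 (binary) → 8192 + 1024 + 512 + 16 + 8 + 4 + 2 + 1 = 9759 (decimal)
Convert 三千九百七十三 (Chinese numeral) → 3×1000 + 9×100 + 7×10 + 3 = 3973 (decimal)
Compute 9759 - 3973 = 5786
Convert 5786 (decimal) → 5786 = 5×1000 + 7×100 + 86 → five thousand seven hundred eighty-six (English words)
five thousand seven hundred eighty-six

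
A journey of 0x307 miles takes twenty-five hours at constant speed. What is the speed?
Convert 0x307 (hexadecimal) → 3×256 + 7 = 775 (decimal)
Convert twenty-five (English words) → 25 (decimal)
Compute 775 ÷ 25 = 31
31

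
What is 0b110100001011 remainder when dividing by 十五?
Convert 0b110100001011 (binary) → 2048 + 1024 + 256 + 8 + 2 + 1 = 3339 (decimal)
Convert 十五 (Chinese numeral) → 1×10 + 5 = 15 (decimal)
Compute 3339 mod 15 = 9
9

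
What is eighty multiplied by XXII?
Convert eighty (English words) → 80 (decimal)
Convert XXII (Roman numeral) → 10 + 10 + 1 + 1 = 22 (decimal)
Compute 80 × 22 = 1760
1760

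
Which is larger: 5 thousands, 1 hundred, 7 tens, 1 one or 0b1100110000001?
Convert 5 thousands, 1 hundred, 7 tens, 1 one (place-value notation) → 5×1000 + 1×100 + 7×10 + 1 = 5171 (decimal)
Convert 0b1100110000001 (binary) → 4096 + 2048 + 256 + 128 + 1 = 6529 (decimal)
Compare 5171 vs 6529: larger = 6529
6529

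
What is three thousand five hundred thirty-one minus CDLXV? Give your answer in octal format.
Convert three thousand five hundred thirty-one (English words) → 3×1000 + 5×100 + 31 = 3531 (decimal)
Convert CDLXV (Roman numeral) → 400 + 50 + 10 + 5 = 465 (decimal)
Compute 3531 - 465 = 3066
Convert 3066 (decimal) → 3066 = 5×512 + 7×64 + 7×8 + 2 → 0o5772 (octal)
0o5772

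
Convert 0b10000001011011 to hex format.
Convert 0b10000001011011 (binary) → 8192 + 64 + 16 + 8 + 2 + 1 = 8283 (decimal)
Convert 8283 (decimal) → 8283 = 2×4096 + 5×16 + 11 → 0x205B (hexadecimal)
0x205B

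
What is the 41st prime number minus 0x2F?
The 41st prime number = 179
Convert 0x2F (hexadecimal) → 2×16 + 15 = 47 (decimal)
Compute 179 - 47 = 132
132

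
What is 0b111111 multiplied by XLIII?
Convert 0b111111 (binary) → 32 + 16 + 8 + 4 + 2 + 1 = 63 (decimal)
Convert XLIII (Roman numeral) → 40 + 1 + 1 + 1 = 43 (decimal)
Compute 63 × 43 = 2709
2709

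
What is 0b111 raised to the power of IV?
Convert 0b111 (binary) → 4 + 2 + 1 = 7 (decimal)
Convert IV (Roman numeral) → 4 (decimal)
Compute 7 ^ 4 = 2401
2401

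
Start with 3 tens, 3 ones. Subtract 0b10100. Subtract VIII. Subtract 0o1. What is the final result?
Convert 3 tens, 3 ones (place-value notation) → 3×10 + 3 = 33 (decimal)
Start: 33
Convert 0b10100 (binary) → 16 + 4 = 20 (decimal)
33 - 20 = 13
Convert VIII (Roman numeral) → 5 + 1 + 1 + 1 = 8 (decimal)
13 - 8 = 5
Convert 0o1 (octal) → 1 (decimal)
5 - 1 = 4
4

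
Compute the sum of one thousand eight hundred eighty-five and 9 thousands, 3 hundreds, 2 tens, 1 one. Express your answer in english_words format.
Convert one thousand eight hundred eighty-five (English words) → 1×1000 + 8×100 + 85 = 1885 (decimal)
Convert 9 thousands, 3 hundreds, 2 tens, 1 one (place-value notation) → 9×1000 + 3×100 + 2×10 + 1 = 9321 (decimal)
Compute 1885 + 9321 = 11206
Convert 11206 (decimal) → 11206 = 11×1000 + 2×100 + 6 → eleven thousand two hundred six (English words)
eleven thousand two hundred six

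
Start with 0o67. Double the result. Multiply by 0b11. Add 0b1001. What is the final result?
Convert 0o67 (octal) → 6×8 + 7 = 55 (decimal)
Start: 55
55 × 2 = 110
Convert 0b11 (binary) → 2 + 1 = 3 (decimal)
110 × 3 = 330
Convert 0b1001 (binary) → 8 + 1 = 9 (decimal)
330 + 9 = 339
339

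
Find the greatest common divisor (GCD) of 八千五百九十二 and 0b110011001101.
Convert 八千五百九十二 (Chinese numeral) → 8×1000 + 5×100 + 9×10 + 2 = 8592 (decimal)
Convert 0b110011001101 (binary) → 2048 + 1024 + 128 + 64 + 8 + 4 + 1 = 3277 (decimal)
Compute gcd(8592, 3277) = 1
1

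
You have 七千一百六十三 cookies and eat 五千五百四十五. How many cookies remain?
Convert 七千一百六十三 (Chinese numeral) → 7×1000 + 1×100 + 6×10 + 3 = 7163 (decimal)
Convert 五千五百四十五 (Chinese numeral) → 5×1000 + 5×100 + 4×10 + 5 = 5545 (decimal)
Compute 7163 - 5545 = 1618
1618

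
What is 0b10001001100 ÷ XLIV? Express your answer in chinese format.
Convert 0b10001001100 (binary) → 1024 + 64 + 8 + 4 = 1100 (decimal)
Convert XLIV (Roman numeral) → 40 + 4 = 44 (decimal)
Compute 1100 ÷ 44 = 25
Convert 25 (decimal) → 25 = 2×10 + 5 → 二十五 (Chinese numeral)
二十五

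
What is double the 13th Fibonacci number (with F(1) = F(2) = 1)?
The 13th Fibonacci number (with F(1) = F(2) = 1): 1, 1, 2, 3, 5, 8, 13, 21, 34, 55, 89, 144, 233 → 233
Compute 233 × 2 = 466
466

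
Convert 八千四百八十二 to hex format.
Convert 八千四百八十二 (Chinese numeral) → 8×1000 + 4×100 + 8×10 + 2 = 8482 (decimal)
Convert 8482 (decimal) → 8482 = 2×4096 + 1×256 + 2×16 + 2 → 0x2122 (hexadecimal)
0x2122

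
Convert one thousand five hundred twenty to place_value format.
Convert one thousand five hundred twenty (English words) → 1×1000 + 5×100 + 20 = 1520 (decimal)
Convert 1520 (decimal) → 1520 = 1×1000 + 5×100 + 2×10 → 1 thousand, 5 hundreds, 2 tens (place-value notation)
1 thousand, 5 hundreds, 2 tens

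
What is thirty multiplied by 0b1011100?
Convert thirty (English words) → 30 (decimal)
Convert 0b1011100 (binary) → 64 + 16 + 8 + 4 = 92 (decimal)
Compute 30 × 92 = 2760
2760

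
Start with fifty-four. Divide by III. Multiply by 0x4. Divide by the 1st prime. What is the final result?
Convert fifty-four (English words) → 54 (decimal)
Start: 54
Convert III (Roman numeral) → 1 + 1 + 1 = 3 (decimal)
54 ÷ 3 = 18
Convert 0x4 (hexadecimal) → 4 (decimal)
18 × 4 = 72
Convert the 1st prime (prime index) → 2 (decimal)
72 ÷ 2 = 36
36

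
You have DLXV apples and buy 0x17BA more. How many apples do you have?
Convert DLXV (Roman numeral) → 500 + 50 + 10 + 5 = 565 (decimal)
Convert 0x17BA (hexadecimal) → 1×4096 + 7×256 + 11×16 + 10 = 6074 (decimal)
Compute 565 + 6074 = 6639
6639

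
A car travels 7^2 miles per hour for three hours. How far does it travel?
Convert 7^2 (power) → 49 (decimal)
Convert three (English words) → 3 (decimal)
Compute 49 × 3 = 147
147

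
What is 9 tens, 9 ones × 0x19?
Convert 9 tens, 9 ones (place-value notation) → 9×10 + 9 = 99 (decimal)
Convert 0x19 (hexadecimal) → 1×16 + 9 = 25 (decimal)
Compute 99 × 25 = 2475
2475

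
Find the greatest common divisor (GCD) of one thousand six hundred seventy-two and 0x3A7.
Convert one thousand six hundred seventy-two (English words) → 1×1000 + 6×100 + 72 = 1672 (decimal)
Convert 0x3A7 (hexadecimal) → 3×256 + 10×16 + 7 = 935 (decimal)
Compute gcd(1672, 935) = 11
11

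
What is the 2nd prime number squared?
The 2nd prime number = 3
Compute 3² = 3 × 3 = 9
9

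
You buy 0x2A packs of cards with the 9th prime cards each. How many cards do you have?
Convert the 9th prime (prime index) → 23 (decimal)
Convert 0x2A (hexadecimal) → 2×16 + 10 = 42 (decimal)
Compute 23 × 42 = 966
966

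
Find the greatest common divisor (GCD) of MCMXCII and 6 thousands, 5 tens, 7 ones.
Convert MCMXCII (Roman numeral) → 1000 + 900 + 90 + 1 + 1 = 1992 (decimal)
Convert 6 thousands, 5 tens, 7 ones (place-value notation) → 6×1000 + 5×10 + 7 = 6057 (decimal)
Compute gcd(1992, 6057) = 3
3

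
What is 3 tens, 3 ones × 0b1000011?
Convert 3 tens, 3 ones (place-value notation) → 3×10 + 3 = 33 (decimal)
Convert 0b1000011 (binary) → 64 + 2 + 1 = 67 (decimal)
Compute 33 × 67 = 2211
2211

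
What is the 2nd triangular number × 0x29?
Convert the 2nd triangular number (triangular index) → 2×3/2 = 3 (decimal)
Convert 0x29 (hexadecimal) → 2×16 + 9 = 41 (decimal)
Compute 3 × 41 = 123
123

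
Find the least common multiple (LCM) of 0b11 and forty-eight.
Convert 0b11 (binary) → 2 + 1 = 3 (decimal)
Convert forty-eight (English words) → 48 (decimal)
Compute lcm(3, 48) = 48
48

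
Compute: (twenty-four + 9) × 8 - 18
Convert twenty-four (English words) → 24 (decimal)
Expression in decimal: (24 + 9) × 8 - 18
Parentheses first: 24 + 9 = 33
Multiply: 33 × 8 = 264
Subtract: 264 - 18 = 246
246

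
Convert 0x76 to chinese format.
Convert 0x76 (hexadecimal) → 7×16 + 6 = 118 (decimal)
Convert 118 (decimal) → 118 = 1×100 + 1×10 + 8 → 一百一十八 (Chinese numeral)
一百一十八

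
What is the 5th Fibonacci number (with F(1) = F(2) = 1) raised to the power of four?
Convert the 5th Fibonacci number (with F(1) = F(2) = 1) (Fibonacci index) → 1, 1, 2, 3, 5 → 5 (decimal)
Convert four (English words) → 4 (decimal)
Compute 5 ^ 4 = 625
625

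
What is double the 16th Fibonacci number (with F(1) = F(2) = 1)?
The 16th Fibonacci number (with F(1) = F(2) = 1) = 987
Compute 987 × 2 = 1974
1974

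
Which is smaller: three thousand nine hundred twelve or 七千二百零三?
Convert three thousand nine hundred twelve (English words) → 3×1000 + 9×100 + 12 = 3912 (decimal)
Convert 七千二百零三 (Chinese numeral) → 7×1000 + 2×100 + 3 = 7203 (decimal)
Compare 3912 vs 7203: smaller = 3912
3912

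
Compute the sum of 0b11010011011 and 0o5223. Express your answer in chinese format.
Convert 0b11010011011 (binary) → 1024 + 512 + 128 + 16 + 8 + 2 + 1 = 1691 (decimal)
Convert 0o5223 (octal) → 5×512 + 2×64 + 2×8 + 3 = 2707 (decimal)
Compute 1691 + 2707 = 4398
Convert 4398 (decimal) → 4398 = 4×1000 + 3×100 + 9×10 + 8 → 四千三百九十八 (Chinese numeral)
四千三百九十八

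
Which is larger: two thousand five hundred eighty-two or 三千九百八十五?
Convert two thousand five hundred eighty-two (English words) → 2×1000 + 5×100 + 82 = 2582 (decimal)
Convert 三千九百八十五 (Chinese numeral) → 3×1000 + 9×100 + 8×10 + 5 = 3985 (decimal)
Compare 2582 vs 3985: larger = 3985
3985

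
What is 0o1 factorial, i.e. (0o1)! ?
Convert 0o1 (octal) → 1 (decimal)
Compute 1! = 1
1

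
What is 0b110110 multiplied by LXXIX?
Convert 0b110110 (binary) → 32 + 16 + 4 + 2 = 54 (decimal)
Convert LXXIX (Roman numeral) → 50 + 10 + 10 + 9 = 79 (decimal)
Compute 54 × 79 = 4266
4266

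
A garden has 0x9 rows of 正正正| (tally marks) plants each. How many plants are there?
Convert 正正正| (tally marks) → 5 + 5 + 5 + 1 = 16 (decimal)
Convert 0x9 (hexadecimal) → 9 (decimal)
Compute 16 × 9 = 144
144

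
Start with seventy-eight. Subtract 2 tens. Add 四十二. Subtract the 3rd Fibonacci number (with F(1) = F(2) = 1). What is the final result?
Convert seventy-eight (English words) → 78 (decimal)
Start: 78
Convert 2 tens (place-value notation) → 2×10 = 20 (decimal)
78 - 20 = 58
Convert 四十二 (Chinese numeral) → 4×10 + 2 = 42 (decimal)
58 + 42 = 100
Convert the 3rd Fibonacci number (with F(1) = F(2) = 1) (Fibonacci index) → 1, 1, 2 → 2 (decimal)
100 - 2 = 98
98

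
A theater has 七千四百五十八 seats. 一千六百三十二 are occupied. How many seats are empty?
Convert 七千四百五十八 (Chinese numeral) → 7×1000 + 4×100 + 5×10 + 8 = 7458 (decimal)
Convert 一千六百三十二 (Chinese numeral) → 1×1000 + 6×100 + 3×10 + 2 = 1632 (decimal)
Compute 7458 - 1632 = 5826
5826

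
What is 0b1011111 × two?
Convert 0b1011111 (binary) → 64 + 16 + 8 + 4 + 2 + 1 = 95 (decimal)
Convert two (English words) → 2 (decimal)
Compute 95 × 2 = 190
190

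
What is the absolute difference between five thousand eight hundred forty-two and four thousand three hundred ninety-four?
Convert five thousand eight hundred forty-two (English words) → 5×1000 + 8×100 + 42 = 5842 (decimal)
Convert four thousand three hundred ninety-four (English words) → 4×1000 + 3×100 + 94 = 4394 (decimal)
Compute |5842 - 4394| = 1448
1448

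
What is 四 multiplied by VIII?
Convert 四 (Chinese numeral) → 4 (decimal)
Convert VIII (Roman numeral) → 5 + 1 + 1 + 1 = 8 (decimal)
Compute 4 × 8 = 32
32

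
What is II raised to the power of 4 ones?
Convert II (Roman numeral) → 1 + 1 = 2 (decimal)
Convert 4 ones (place-value notation) → 4 (decimal)
Compute 2 ^ 4 = 16
16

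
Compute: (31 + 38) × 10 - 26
Parentheses first: 31 + 38 = 69
Multiply: 69 × 10 = 690
Subtract: 690 - 26 = 664
664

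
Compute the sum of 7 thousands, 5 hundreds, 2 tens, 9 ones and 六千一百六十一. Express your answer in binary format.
Convert 7 thousands, 5 hundreds, 2 tens, 9 ones (place-value notation) → 7×1000 + 5×100 + 2×10 + 9 = 7529 (decimal)
Convert 六千一百六十一 (Chinese numeral) → 6×1000 + 1×100 + 6×10 + 1 = 6161 (decimal)
Compute 7529 + 6161 = 13690
Convert 13690 (decimal) → 13690 = 8192 + 4096 + 1024 + 256 + 64 + 32 + 16 + 8 + 2 → 0b11010101111010 (binary)
0b11010101111010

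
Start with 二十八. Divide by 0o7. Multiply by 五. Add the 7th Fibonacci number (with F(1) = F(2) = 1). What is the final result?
Convert 二十八 (Chinese numeral) → 2×10 + 8 = 28 (decimal)
Start: 28
Convert 0o7 (octal) → 7 (decimal)
28 ÷ 7 = 4
Convert 五 (Chinese numeral) → 5 (decimal)
4 × 5 = 20
Convert the 7th Fibonacci number (with F(1) = F(2) = 1) (Fibonacci index) → 1, 1, 2, 3, 5, 8, 13 → 13 (decimal)
20 + 13 = 33
33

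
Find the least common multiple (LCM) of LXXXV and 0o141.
Convert LXXXV (Roman numeral) → 50 + 10 + 10 + 10 + 5 = 85 (decimal)
Convert 0o141 (octal) → 1×64 + 4×8 + 1 = 97 (decimal)
Compute lcm(85, 97) = 8245
8245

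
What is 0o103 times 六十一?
Convert 0o103 (octal) → 1×64 + 3 = 67 (decimal)
Convert 六十一 (Chinese numeral) → 6×10 + 1 = 61 (decimal)
Compute 67 × 61 = 4087
4087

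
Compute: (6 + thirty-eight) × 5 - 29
Convert thirty-eight (English words) → 38 (decimal)
Expression in decimal: (6 + 38) × 5 - 29
Parentheses first: 6 + 38 = 44
Multiply: 44 × 5 = 220
Subtract: 220 - 29 = 191
191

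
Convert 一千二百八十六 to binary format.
Convert 一千二百八十六 (Chinese numeral) → 1×1000 + 2×100 + 8×10 + 6 = 1286 (decimal)
Convert 1286 (decimal) → 1286 = 1024 + 256 + 4 + 2 → 0b10100000110 (binary)
0b10100000110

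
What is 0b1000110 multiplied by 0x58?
Convert 0b1000110 (binary) → 64 + 4 + 2 = 70 (decimal)
Convert 0x58 (hexadecimal) → 5×16 + 8 = 88 (decimal)
Compute 70 × 88 = 6160
6160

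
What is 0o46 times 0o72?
Convert 0o46 (octal) → 4×8 + 6 = 38 (decimal)
Convert 0o72 (octal) → 7×8 + 2 = 58 (decimal)
Compute 38 × 58 = 2204
2204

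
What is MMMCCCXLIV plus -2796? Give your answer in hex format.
Convert MMMCCCXLIV (Roman numeral) → 1000 + 1000 + 1000 + 100 + 100 + 100 + 40 + 4 = 3344 (decimal)
Compute 3344 + -2796 = 548
Convert 548 (decimal) → 548 = 2×256 + 2×16 + 4 → 0x224 (hexadecimal)
0x224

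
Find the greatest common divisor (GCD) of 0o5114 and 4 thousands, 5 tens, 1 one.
Convert 0o5114 (octal) → 5×512 + 1×64 + 1×8 + 4 = 2636 (decimal)
Convert 4 thousands, 5 tens, 1 one (place-value notation) → 4×1000 + 5×10 + 1 = 4051 (decimal)
Compute gcd(2636, 4051) = 1
1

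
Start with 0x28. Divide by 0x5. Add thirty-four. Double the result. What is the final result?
Convert 0x28 (hexadecimal) → 2×16 + 8 = 40 (decimal)
Start: 40
Convert 0x5 (hexadecimal) → 5 (decimal)
40 ÷ 5 = 8
Convert thirty-four (English words) → 34 (decimal)
8 + 34 = 42
42 × 2 = 84
84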